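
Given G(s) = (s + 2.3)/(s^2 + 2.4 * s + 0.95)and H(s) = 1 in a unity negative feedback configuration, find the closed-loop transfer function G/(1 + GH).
Closed-loop T = G/(1+GH).
Numerator: G_num * H_den = s + 2.3.
Denominator: G_den * H_den + G_num * H_num = (s^2 + 2.4*s + 0.95) + (s + 2.3) = s^2 + 3.4*s + 3.25.
T(s) = (s + 2.3)/(s^2 + 3.4*s + 3.25)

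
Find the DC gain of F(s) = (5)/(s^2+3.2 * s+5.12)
DC gain = F(0) = num(0)/den(0) = 5/5.12 = 0.9766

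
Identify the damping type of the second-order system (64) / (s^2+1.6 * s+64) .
Standard form: ωn²/(s²+2ζωn·s+ωn²) gives ωn=8, ζ=0.1.
Underdamped (ζ = 0.1 < 1)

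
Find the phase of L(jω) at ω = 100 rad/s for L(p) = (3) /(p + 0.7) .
Substitute p = j*100: L(j100) = 0.00020999 - 0.0299985j.
∠L(j100) = atan2(Im, Re) = atan2(-0.0299985, 0.00020999) = -89.60°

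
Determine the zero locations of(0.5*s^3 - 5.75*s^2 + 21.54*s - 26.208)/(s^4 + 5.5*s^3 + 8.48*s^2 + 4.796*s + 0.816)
Set numerator = 0: 0.5*s^3 - 5.75*s^2 + 21.54*s - 26.208 = 0.5*(s - 4.8)(s - 2.8)(s - 3.9) = 0 → Zeros: 2.8, 3.9, 4.8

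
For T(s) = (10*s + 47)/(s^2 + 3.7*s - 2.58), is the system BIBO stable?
Denominator: s^2 + 3.7*s - 2.58 = (s - 0.6)(s + 4.3). Poles: -4.3, 0.6. All Re(p)<0: No (unstable)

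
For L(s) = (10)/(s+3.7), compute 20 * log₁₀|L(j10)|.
Substitute s = j*10: L(j10) = 0.325446 - 0.879585j.
|L(j10)| = sqrt(Re² + Im²) = 0.9379.
20*log₁₀(0.9379) = -0.56 dB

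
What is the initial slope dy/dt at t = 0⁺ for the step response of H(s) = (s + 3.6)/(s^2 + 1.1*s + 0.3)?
IVT: y'(0⁺) = lim_{s→∞} s²·Y(s) = lim_{s→∞} s·H(s).
deg(num) = 1, deg(den) = 2, relative degree = 1, so s·H(s) → (leading num)/(leading den) = 1/1 = 1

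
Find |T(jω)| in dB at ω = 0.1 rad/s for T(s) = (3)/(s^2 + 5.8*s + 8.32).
Substitute s = j*0.1: T(j0.1) = 0.359261 - 0.0250748j.
|T(j0.1)| = sqrt(Re² + Im²) = 0.3601.
20*log₁₀(0.3601) = -8.87 dB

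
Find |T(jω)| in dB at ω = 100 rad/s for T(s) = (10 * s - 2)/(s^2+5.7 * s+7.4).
Substitute s = j*100: T(j100) = 0.00588943 - 0.0997381j.
|T(j100)| = sqrt(Re² + Im²) = 0.09991.
20*log₁₀(0.09991) = -20.01 dB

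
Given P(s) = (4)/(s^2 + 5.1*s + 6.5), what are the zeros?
Numerator is a nonzero constant (4) → Zeros: none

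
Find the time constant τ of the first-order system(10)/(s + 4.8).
First-order system: τ = -1/pole. Pole = -4.8. τ = -1/(-4.8) = 0.2083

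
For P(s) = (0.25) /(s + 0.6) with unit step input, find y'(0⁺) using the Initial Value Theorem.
IVT: y'(0⁺) = lim_{s→∞} s²·Y(s) = lim_{s→∞} s·P(s).
deg(num) = 0, deg(den) = 1, relative degree = 1, so s·P(s) → (leading num)/(leading den) = 0.25/1 = 0.25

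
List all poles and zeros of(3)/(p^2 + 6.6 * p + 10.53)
Set denominator = 0: p^2 + 6.6*p + 10.53 = (p + 3.9)(p + 2.7) = 0 → Poles: -2.7, -3.9
Numerator is a nonzero constant (3) → Zeros: none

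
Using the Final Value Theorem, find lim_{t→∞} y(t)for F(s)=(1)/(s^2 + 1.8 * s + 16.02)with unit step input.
FVT: lim_{t→∞} y(t) = lim_{s→0} s*Y(s) where Y(s) = F(s)/s.
= lim_{s→0} F(s) = F(0) = num(0)/den(0) = 1/16.02 = 0.06242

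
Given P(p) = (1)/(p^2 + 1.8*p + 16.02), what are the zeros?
Numerator is a nonzero constant (1) → Zeros: none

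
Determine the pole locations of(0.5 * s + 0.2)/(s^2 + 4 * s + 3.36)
Set denominator = 0: s^2 + 4*s + 3.36 = (s + 1.2)(s + 2.8) = 0 → Poles: -1.2, -2.8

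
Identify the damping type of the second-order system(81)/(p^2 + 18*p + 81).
Standard form: ωn²/(p²+2ζωn·p+ωn²) gives ωn=9, ζ=1.
Critically damped (ζ = 1)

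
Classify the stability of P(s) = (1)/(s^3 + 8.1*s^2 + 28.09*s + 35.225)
Denominator: s^3 + 8.1*s^2 + 28.09*s + 35.225 = (s + 2.5)(s^2 + 5.6*s + 14.09). Poles: -2.5, -2.8 + 2.5j, -2.8 - 2.5j. Stable (all poles in LHP)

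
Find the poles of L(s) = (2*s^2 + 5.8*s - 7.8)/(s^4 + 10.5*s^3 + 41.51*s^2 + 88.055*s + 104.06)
Set denominator = 0: s^4 + 10.5*s^3 + 41.51*s^2 + 88.055*s + 104.06 = (s + 4.3)(s + 4)(s^2 + 2.2*s + 6.05) = 0 → Poles: -1.1 + 2.2j, -1.1 - 2.2j, -4, -4.3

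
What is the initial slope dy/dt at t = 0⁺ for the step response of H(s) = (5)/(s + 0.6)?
IVT: y'(0⁺) = lim_{s→∞} s²·Y(s) = lim_{s→∞} s·H(s).
deg(num) = 0, deg(den) = 1, relative degree = 1, so s·H(s) → (leading num)/(leading den) = 5/1 = 5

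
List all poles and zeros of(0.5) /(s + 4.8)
Set denominator = 0: s + 4.8 = 0 → Poles: -4.8
Numerator is a nonzero constant (0.5) → Zeros: none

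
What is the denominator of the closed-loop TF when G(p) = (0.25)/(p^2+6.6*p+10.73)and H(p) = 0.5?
Characteristic poly = G_den * H_den + G_num * H_num = (p^2 + 6.6*p + 10.73) + (0.125) = p^2 + 6.6*p + 10.855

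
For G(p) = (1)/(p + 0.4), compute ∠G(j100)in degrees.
Substitute p = j*100: G(j100) = 3.99994e-05 - 0.00999984j.
∠G(j100) = atan2(Im, Re) = atan2(-0.00999984, 3.99994e-05) = -89.77°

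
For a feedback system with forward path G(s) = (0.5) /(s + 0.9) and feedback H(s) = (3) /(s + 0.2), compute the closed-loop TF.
Closed-loop T = G/(1+GH).
Numerator: G_num * H_den = 0.5*s + 0.1.
Denominator: G_den * H_den + G_num * H_num = (s^2 + 1.1*s + 0.18) + (1.5) = s^2 + 1.1*s + 1.68.
T(s) = (0.5*s + 0.1)/(s^2 + 1.1*s + 1.68)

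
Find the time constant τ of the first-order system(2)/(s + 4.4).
First-order system: τ = -1/pole. Pole = -4.4. τ = -1/(-4.4) = 0.2273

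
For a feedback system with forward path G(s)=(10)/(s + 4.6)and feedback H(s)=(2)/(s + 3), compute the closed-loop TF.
Closed-loop T = G/(1+GH).
Numerator: G_num * H_den = 10*s + 30.
Denominator: G_den * H_den + G_num * H_num = (s^2 + 7.6*s + 13.8) + (20) = s^2 + 7.6*s + 33.8.
T(s) = (10*s + 30)/(s^2 + 7.6*s + 33.8)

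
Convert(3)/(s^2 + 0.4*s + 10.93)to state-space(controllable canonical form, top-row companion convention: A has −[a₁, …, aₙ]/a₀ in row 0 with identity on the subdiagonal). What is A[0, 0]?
Reachable canonical form for den = s^2 + 0.4*s + 10.93: top row of A = -[a₁,a₂,...,aₙ]/a₀, ones on the subdiagonal, zeros elsewhere.
A = [[-0.4, -10.93], [1, 0]].
A[0,0] = -0.4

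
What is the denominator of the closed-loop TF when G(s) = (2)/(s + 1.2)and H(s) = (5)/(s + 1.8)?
Characteristic poly = G_den * H_den + G_num * H_num = (s^2 + 3*s + 2.16) + (10) = s^2 + 3*s + 12.16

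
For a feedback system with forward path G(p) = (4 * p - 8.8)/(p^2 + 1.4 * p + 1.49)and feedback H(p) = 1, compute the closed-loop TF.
Closed-loop T = G/(1+GH).
Numerator: G_num * H_den = 4*p - 8.8.
Denominator: G_den * H_den + G_num * H_num = (p^2 + 1.4*p + 1.49) + (4*p - 8.8) = p^2 + 5.4*p - 7.31.
T(p) = (4*p - 8.8)/(p^2 + 5.4*p - 7.31)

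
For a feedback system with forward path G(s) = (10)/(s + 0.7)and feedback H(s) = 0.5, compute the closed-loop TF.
Closed-loop T = G/(1+GH).
Numerator: G_num * H_den = 10.
Denominator: G_den * H_den + G_num * H_num = (s + 0.7) + (5) = s + 5.7.
T(s) = (10)/(s + 5.7)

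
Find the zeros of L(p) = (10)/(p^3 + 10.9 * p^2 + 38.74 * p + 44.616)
Numerator is a nonzero constant (10) → Zeros: none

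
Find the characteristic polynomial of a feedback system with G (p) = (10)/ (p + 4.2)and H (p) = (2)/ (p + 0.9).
Characteristic poly = G_den * H_den + G_num * H_num = (p^2 + 5.1*p + 3.78) + (20) = p^2 + 5.1*p + 23.78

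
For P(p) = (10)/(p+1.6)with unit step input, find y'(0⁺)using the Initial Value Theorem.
IVT: y'(0⁺) = lim_{p→∞} p²·Y(p) = lim_{p→∞} p·P(p).
deg(num) = 0, deg(den) = 1, relative degree = 1, so p·P(p) → (leading num)/(leading den) = 10/1 = 10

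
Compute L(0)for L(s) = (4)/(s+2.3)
DC gain = L(0) = num(0)/den(0) = 4/2.3 = 1.739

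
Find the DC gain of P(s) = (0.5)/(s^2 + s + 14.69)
DC gain = P(0) = num(0)/den(0) = 0.5/14.69 = 0.03404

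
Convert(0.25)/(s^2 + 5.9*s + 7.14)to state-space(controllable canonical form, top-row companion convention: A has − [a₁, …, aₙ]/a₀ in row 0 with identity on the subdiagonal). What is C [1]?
Reachable canonical form: C = numerator coefficients (right-aligned, zero-padded to length n).
num = 0.25, C = [[0, 0.25]].
C[1] = 0.25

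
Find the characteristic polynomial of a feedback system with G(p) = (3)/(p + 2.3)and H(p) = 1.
Characteristic poly = G_den * H_den + G_num * H_num = (p + 2.3) + (3) = p + 5.3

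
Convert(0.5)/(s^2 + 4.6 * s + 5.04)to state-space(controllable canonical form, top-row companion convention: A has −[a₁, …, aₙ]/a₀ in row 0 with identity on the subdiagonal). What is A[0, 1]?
Reachable canonical form for den = s^2 + 4.6*s + 5.04: top row of A = -[a₁,a₂,...,aₙ]/a₀, ones on the subdiagonal, zeros elsewhere.
A = [[-4.6, -5.04], [1, 0]].
A[0,1] = -5.04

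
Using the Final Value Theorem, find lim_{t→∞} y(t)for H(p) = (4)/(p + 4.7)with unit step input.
FVT: lim_{t→∞} y(t) = lim_{p→0} p*Y(p) where Y(p) = H(p)/p.
= lim_{p→0} H(p) = H(0) = num(0)/den(0) = 4/4.7 = 0.8511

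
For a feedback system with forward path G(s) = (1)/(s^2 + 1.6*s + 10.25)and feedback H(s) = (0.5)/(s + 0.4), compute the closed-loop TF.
Closed-loop T = G/(1+GH).
Numerator: G_num * H_den = s + 0.4.
Denominator: G_den * H_den + G_num * H_num = (s^3 + 2*s^2 + 10.89*s + 4.1) + (0.5) = s^3 + 2*s^2 + 10.89*s + 4.6.
T(s) = (s + 0.4)/(s^3 + 2*s^2 + 10.89*s + 4.6)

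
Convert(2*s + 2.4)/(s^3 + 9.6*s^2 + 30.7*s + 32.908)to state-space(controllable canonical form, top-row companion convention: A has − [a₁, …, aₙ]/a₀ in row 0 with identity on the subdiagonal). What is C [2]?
Reachable canonical form: C = numerator coefficients (right-aligned, zero-padded to length n).
num = 2*s + 2.4, C = [[0, 2, 2.4]].
C[2] = 2.4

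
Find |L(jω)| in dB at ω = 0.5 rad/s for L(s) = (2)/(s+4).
Substitute s = j*0.5: L(j0.5) = 0.492308 - 0.0615385j.
|L(j0.5)| = sqrt(Re² + Im²) = 0.4961.
20*log₁₀(0.4961) = -6.09 dB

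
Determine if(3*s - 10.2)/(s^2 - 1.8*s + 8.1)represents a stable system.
Denominator: s^2 - 1.8*s + 8.1. Poles: 0.9 + 2.7j, 0.9 - 2.7j. All Re(p)<0: No (unstable)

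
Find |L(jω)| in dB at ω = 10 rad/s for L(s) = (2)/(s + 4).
Substitute s = j*10: L(j10) = 0.0689655 - 0.172414j.
|L(j10)| = sqrt(Re² + Im²) = 0.1857.
20*log₁₀(0.1857) = -14.62 dB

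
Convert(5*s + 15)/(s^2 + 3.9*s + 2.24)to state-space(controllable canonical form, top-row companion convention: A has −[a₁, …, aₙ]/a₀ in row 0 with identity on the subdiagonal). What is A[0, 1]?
Reachable canonical form for den = s^2 + 3.9*s + 2.24: top row of A = -[a₁,a₂,...,aₙ]/a₀, ones on the subdiagonal, zeros elsewhere.
A = [[-3.9, -2.24], [1, 0]].
A[0,1] = -2.24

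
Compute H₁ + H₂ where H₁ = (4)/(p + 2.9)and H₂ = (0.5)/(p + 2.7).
Parallel: H = H₁ + H₂ = (n₁·d₂ + n₂·d₁)/(d₁·d₂).
n₁·d₂ = 4*p + 10.8. n₂·d₁ = 0.5*p + 1.45. Sum = 4.5*p + 12.25. d₁·d₂ = p^2 + 5.6*p + 7.83.
H(p) = (4.5*p + 12.25)/(p^2 + 5.6*p + 7.83)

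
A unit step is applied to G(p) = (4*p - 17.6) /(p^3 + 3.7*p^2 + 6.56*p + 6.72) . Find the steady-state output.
FVT: lim_{t→∞} y(t) = lim_{p→0} p*Y(p) where Y(p) = G(p)/p.
= lim_{p→0} G(p) = G(0) = num(0)/den(0) = -17.6/6.72 = -2.619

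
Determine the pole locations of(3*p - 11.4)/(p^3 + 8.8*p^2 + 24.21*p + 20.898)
Set denominator = 0: p^3 + 8.8*p^2 + 24.21*p + 20.898 = (p + 1.8)(p + 2.7)(p + 4.3) = 0 → Poles: -1.8, -2.7, -4.3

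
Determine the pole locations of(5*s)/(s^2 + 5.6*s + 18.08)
Set denominator = 0: s^2 + 5.6*s + 18.08 = 0 → Poles: -2.8 + 3.2j, -2.8 - 3.2j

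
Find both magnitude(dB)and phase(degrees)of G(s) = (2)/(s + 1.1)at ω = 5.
Substitute s = j*5: G(j5) = 0.0839374 - 0.381534j.
|G| = 20*log₁₀(sqrt(Re²+Im²)) = -8.16 dB.
∠G = atan2(Im, Re) = -77.59°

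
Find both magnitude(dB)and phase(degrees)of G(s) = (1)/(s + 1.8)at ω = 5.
Substitute s = j*5: G(j5) = 0.0637394 - 0.177054j.
|G| = 20*log₁₀(sqrt(Re²+Im²)) = -14.51 dB.
∠G = atan2(Im, Re) = -70.20°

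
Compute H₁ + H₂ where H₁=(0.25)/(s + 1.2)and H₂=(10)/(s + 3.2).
Parallel: H = H₁ + H₂ = (n₁·d₂ + n₂·d₁)/(d₁·d₂).
n₁·d₂ = 0.25*s + 0.8. n₂·d₁ = 10*s + 12. Sum = 10.25*s + 12.8. d₁·d₂ = s^2 + 4.4*s + 3.84.
H(s) = (10.25*s + 12.8)/(s^2 + 4.4*s + 3.84)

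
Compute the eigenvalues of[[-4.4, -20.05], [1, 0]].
Eigenvalues solve det(λI - A) = 0.
Characteristic polynomial: λ^2 + 4.4*λ + 20.05 = 0.
Roots: -2.2 + 3.9j, -2.2 - 3.9j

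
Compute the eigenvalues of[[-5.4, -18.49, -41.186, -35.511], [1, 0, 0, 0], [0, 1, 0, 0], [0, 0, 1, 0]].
Eigenvalues solve det(λI - A) = 0.
Characteristic polynomial: λ^4 + 5.4*λ^3 + 18.49*λ^2 + 41.186*λ + 35.511 = 0.
Factor: (λ + 1.9)(λ + 2.1)(λ^2 + 1.4*λ + 8.9) = 0.
Roots: -0.7 + 2.9j, -0.7 - 2.9j, -1.9, -2.1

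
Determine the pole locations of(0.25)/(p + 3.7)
Set denominator = 0: p + 3.7 = 0 → Poles: -3.7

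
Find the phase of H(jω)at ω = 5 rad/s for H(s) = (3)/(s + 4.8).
Substitute s = j*5: H(j5) = 0.29975 - 0.31224j.
∠H(j5) = atan2(Im, Re) = atan2(-0.31224, 0.29975) = -46.17°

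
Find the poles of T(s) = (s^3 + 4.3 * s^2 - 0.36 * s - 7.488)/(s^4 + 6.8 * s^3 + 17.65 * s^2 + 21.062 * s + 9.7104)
Set denominator = 0: s^4 + 6.8*s^3 + 17.65*s^2 + 21.062*s + 9.7104 = (s + 2.4)(s + 1.4)(s^2 + 3*s + 2.89) = 0 → Poles: -1.4, -1.5 + 0.8j, -1.5 - 0.8j, -2.4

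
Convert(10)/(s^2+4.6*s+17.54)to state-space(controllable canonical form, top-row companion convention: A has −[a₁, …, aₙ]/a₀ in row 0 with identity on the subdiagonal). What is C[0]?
Reachable canonical form: C = numerator coefficients (right-aligned, zero-padded to length n).
num = 10, C = [[0, 10]].
C[0] = 0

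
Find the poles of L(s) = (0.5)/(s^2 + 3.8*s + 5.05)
Set denominator = 0: s^2 + 3.8*s + 5.05 = 0 → Poles: -1.9 + 1.2j, -1.9 - 1.2j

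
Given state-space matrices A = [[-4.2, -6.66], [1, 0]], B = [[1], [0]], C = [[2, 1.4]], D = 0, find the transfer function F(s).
F(s) = C(sI - A)⁻¹B + D.
Characteristic polynomial det(sI - A) = s^2 + 4.2*s + 6.66.
Numerator from C·adj(sI-A)·B + D·det(sI-A) = 2*s + 1.4.
F(s) = (2*s + 1.4)/(s^2 + 4.2*s + 6.66)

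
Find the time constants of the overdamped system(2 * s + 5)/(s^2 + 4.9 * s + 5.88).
Overdamped: real poles at -2.8, -2.1. τ = -1/pole → τ₁ = 0.3571, τ₂ = 0.4762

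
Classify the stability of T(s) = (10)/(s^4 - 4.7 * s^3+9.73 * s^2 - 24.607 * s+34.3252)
Denominator: s^4 - 4.7*s^3 + 9.73*s^2 - 24.607*s + 34.3252 = (s - 2.8)(s - 2.3)(s^2 + 0.4*s + 5.33). Poles: -0.2 + 2.3j, -0.2 - 2.3j, 2.3, 2.8. Unstable (2 pole(s) in RHP)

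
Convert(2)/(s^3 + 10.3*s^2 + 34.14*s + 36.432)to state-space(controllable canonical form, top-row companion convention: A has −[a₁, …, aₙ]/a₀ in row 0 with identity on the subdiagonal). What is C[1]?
Reachable canonical form: C = numerator coefficients (right-aligned, zero-padded to length n).
num = 2, C = [[0, 0, 2]].
C[1] = 0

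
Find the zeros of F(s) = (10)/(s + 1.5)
Numerator is a nonzero constant (10) → Zeros: none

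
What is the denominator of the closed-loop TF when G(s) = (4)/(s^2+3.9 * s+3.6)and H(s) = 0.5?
Characteristic poly = G_den * H_den + G_num * H_num = (s^2 + 3.9*s + 3.6) + (2) = s^2 + 3.9*s + 5.6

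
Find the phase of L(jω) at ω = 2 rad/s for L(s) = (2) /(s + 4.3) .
Substitute s = j*2: L(j2) = 0.382392 - 0.177857j.
∠L(j2) = atan2(Im, Re) = atan2(-0.177857, 0.382392) = -24.94°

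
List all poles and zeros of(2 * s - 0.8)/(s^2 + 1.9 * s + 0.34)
Set denominator = 0: s^2 + 1.9*s + 0.34 = (s + 1.7)(s + 0.2) = 0 → Poles: -0.2, -1.7
Set numerator = 0: 2*s - 0.8 = 0 → Zeros: 0.4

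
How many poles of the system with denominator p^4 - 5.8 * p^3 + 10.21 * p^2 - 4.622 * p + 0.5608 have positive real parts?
p^4 - 5.8*p^3 + 10.21*p^2 - 4.622*p + 0.5608 = (p - 0.4)(p - 0.2)(p^2 - 5.2*p + 7.01). Poles: 0.2, 0.4, 2.6 + 0.5j, 2.6 - 0.5j. RHP poles (Re>0): 4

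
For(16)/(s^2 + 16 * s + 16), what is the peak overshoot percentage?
Standard form: ωn²/(s²+2ζωn·s+ωn²) → ωn = 4, ζ = 2.
ζ ≥ 1, so the response is non-oscillatory: peak overshoot = 0%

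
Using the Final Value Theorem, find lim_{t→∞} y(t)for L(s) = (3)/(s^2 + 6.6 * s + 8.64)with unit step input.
FVT: lim_{t→∞} y(t) = lim_{s→0} s*Y(s) where Y(s) = L(s)/s.
= lim_{s→0} L(s) = L(0) = num(0)/den(0) = 3/8.64 = 0.3472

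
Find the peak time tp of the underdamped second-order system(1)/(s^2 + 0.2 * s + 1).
Standard form: ωn²/(s²+2ζωn·s+ωn²) → ωn = 1, ζ = 0.1.
ωd = ωn·√(1-ζ²) = 1·√(1-0.1²) = 0.995.
tp = π/ωd = π/0.995 = 3.157 s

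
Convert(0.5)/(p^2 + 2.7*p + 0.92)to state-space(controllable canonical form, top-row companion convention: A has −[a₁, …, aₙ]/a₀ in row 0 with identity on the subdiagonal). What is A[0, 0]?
Reachable canonical form for den = p^2 + 2.7*p + 0.92: top row of A = -[a₁,a₂,...,aₙ]/a₀, ones on the subdiagonal, zeros elsewhere.
A = [[-2.7, -0.92], [1, 0]].
A[0,0] = -2.7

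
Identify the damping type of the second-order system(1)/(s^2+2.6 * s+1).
Standard form: ωn²/(s²+2ζωn·s+ωn²) gives ωn=1, ζ=1.3.
Overdamped (ζ = 1.3 > 1)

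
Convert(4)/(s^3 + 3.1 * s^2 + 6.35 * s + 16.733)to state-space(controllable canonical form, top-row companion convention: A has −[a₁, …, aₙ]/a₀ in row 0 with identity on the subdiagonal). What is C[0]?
Reachable canonical form: C = numerator coefficients (right-aligned, zero-padded to length n).
num = 4, C = [[0, 0, 4]].
C[0] = 0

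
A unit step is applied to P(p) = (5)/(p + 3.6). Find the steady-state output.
FVT: lim_{t→∞} y(t) = lim_{p→0} p*Y(p) where Y(p) = P(p)/p.
= lim_{p→0} P(p) = P(0) = num(0)/den(0) = 5/3.6 = 1.389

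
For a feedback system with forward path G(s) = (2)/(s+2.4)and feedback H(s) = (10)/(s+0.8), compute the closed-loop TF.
Closed-loop T = G/(1+GH).
Numerator: G_num * H_den = 2*s + 1.6.
Denominator: G_den * H_den + G_num * H_num = (s^2 + 3.2*s + 1.92) + (20) = s^2 + 3.2*s + 21.92.
T(s) = (2*s + 1.6)/(s^2 + 3.2*s + 21.92)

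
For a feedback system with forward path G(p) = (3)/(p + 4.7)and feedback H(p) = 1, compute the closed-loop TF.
Closed-loop T = G/(1+GH).
Numerator: G_num * H_den = 3.
Denominator: G_den * H_den + G_num * H_num = (p + 4.7) + (3) = p + 7.7.
T(p) = (3)/(p + 7.7)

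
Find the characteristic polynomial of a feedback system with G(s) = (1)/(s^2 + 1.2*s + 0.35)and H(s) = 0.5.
Characteristic poly = G_den * H_den + G_num * H_num = (s^2 + 1.2*s + 0.35) + (0.5) = s^2 + 1.2*s + 0.85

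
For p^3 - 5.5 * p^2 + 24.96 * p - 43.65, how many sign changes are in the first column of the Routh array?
Routh array:
p^3: [1, 24.96]; p^2: [-5.5, -43.65]; p^1: [17.0236]; p^0: [-43.65]
First column: [1, -5.5, 17.0236, -43.65]. Sign changes = 3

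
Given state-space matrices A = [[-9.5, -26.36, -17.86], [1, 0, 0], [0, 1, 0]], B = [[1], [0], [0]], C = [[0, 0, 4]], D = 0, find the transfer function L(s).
L(s) = C(sI - A)⁻¹B + D.
Characteristic polynomial det(sI - A) = s^3 + 9.5*s^2 + 26.36*s + 17.86.
Numerator from C·adj(sI-A)·B + D·det(sI-A) = 4.
L(s) = (4)/(s^3 + 9.5*s^2 + 26.36*s + 17.86)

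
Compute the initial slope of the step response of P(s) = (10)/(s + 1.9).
IVT: y'(0⁺) = lim_{s→∞} s²·Y(s) = lim_{s→∞} s·P(s).
deg(num) = 0, deg(den) = 1, relative degree = 1, so s·P(s) → (leading num)/(leading den) = 10/1 = 10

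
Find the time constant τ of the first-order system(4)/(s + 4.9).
First-order system: τ = -1/pole. Pole = -4.9. τ = -1/(-4.9) = 0.2041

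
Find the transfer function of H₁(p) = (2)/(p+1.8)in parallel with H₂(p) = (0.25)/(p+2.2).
Parallel: H = H₁ + H₂ = (n₁·d₂ + n₂·d₁)/(d₁·d₂).
n₁·d₂ = 2*p + 4.4. n₂·d₁ = 0.25*p + 0.45. Sum = 2.25*p + 4.85. d₁·d₂ = p^2 + 4*p + 3.96.
H(p) = (2.25*p + 4.85)/(p^2 + 4*p + 3.96)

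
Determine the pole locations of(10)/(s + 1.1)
Set denominator = 0: s + 1.1 = 0 → Poles: -1.1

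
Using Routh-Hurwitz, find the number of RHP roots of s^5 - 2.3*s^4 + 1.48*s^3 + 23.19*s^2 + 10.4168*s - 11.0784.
Routh array:
s^5: [1, 1.48, 10.4168]; s^4: [-2.3, 23.19, -11.0784]; s^3: [11.5626, 5.6001]; s^2: [24.304, -11.0784]; s^1: [10.8707]; s^0: [-11.0784]
First column: [1, -2.3, 11.5626, 24.304, 10.8707, -11.0784]. Sign changes = RHP roots = 3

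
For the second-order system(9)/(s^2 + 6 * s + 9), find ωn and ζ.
Standard form: ωn²/(s²+2ζωn·s+ωn²).
const=9=ωn² → ωn=3, s coeff=6=2ζωn → ζ=1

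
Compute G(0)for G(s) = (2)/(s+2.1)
DC gain = G(0) = num(0)/den(0) = 2/2.1 = 0.9524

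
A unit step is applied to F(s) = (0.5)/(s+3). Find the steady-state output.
FVT: lim_{t→∞} y(t) = lim_{s→0} s*Y(s) where Y(s) = F(s)/s.
= lim_{s→0} F(s) = F(0) = num(0)/den(0) = 0.5/3 = 0.1667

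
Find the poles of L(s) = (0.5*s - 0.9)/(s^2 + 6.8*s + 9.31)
Set denominator = 0: s^2 + 6.8*s + 9.31 = (s + 1.9)(s + 4.9) = 0 → Poles: -1.9, -4.9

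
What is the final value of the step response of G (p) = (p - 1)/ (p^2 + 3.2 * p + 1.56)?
FVT: lim_{t→∞} y(t) = lim_{p→0} p*Y(p) where Y(p) = G(p)/p.
= lim_{p→0} G(p) = G(0) = num(0)/den(0) = -1/1.56 = -0.641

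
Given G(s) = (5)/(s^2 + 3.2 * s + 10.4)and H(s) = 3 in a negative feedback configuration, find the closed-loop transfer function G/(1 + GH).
Closed-loop T = G/(1+GH).
Numerator: G_num * H_den = 5.
Denominator: G_den * H_den + G_num * H_num = (s^2 + 3.2*s + 10.4) + (15) = s^2 + 3.2*s + 25.4.
T(s) = (5)/(s^2 + 3.2*s + 25.4)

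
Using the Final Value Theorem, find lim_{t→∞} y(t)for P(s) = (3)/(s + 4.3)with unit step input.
FVT: lim_{t→∞} y(t) = lim_{s→0} s*Y(s) where Y(s) = P(s)/s.
= lim_{s→0} P(s) = P(0) = num(0)/den(0) = 3/4.3 = 0.6977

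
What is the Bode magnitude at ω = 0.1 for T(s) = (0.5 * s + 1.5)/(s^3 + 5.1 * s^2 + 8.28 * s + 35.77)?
Substitute s = j*0.1: T(j0.1) = 0.0420043 + 0.000427291j.
|T(j0.1)| = sqrt(Re² + Im²) = 0.04201.
20*log₁₀(0.04201) = -27.53 dB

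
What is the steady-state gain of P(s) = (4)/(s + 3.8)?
DC gain = P(0) = num(0)/den(0) = 4/3.8 = 1.053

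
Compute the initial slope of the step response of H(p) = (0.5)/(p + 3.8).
IVT: y'(0⁺) = lim_{p→∞} p²·Y(p) = lim_{p→∞} p·H(p).
deg(num) = 0, deg(den) = 1, relative degree = 1, so p·H(p) → (leading num)/(leading den) = 0.5/1 = 0.5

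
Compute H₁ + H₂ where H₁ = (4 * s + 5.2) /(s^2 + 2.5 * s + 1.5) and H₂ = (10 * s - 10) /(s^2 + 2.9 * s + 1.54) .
Parallel: H = H₁ + H₂ = (n₁·d₂ + n₂·d₁)/(d₁·d₂).
n₁·d₂ = 4*s^3 + 16.8*s^2 + 21.24*s + 8.008. n₂·d₁ = 10*s^3 + 15*s^2 - 10*s - 15. Sum = 14*s^3 + 31.8*s^2 + 11.24*s - 6.992. d₁·d₂ = s^4 + 5.4*s^3 + 10.29*s^2 + 8.2*s + 2.31.
H(s) = (14*s^3 + 31.8*s^2 + 11.24*s - 6.992)/(s^4 + 5.4*s^3 + 10.29*s^2 + 8.2*s + 2.31)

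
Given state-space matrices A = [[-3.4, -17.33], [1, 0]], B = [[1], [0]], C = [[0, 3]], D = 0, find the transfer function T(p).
T(p) = C(pI - A)⁻¹B + D.
Characteristic polynomial det(pI - A) = p^2 + 3.4*p + 17.33.
Numerator from C·adj(pI-A)·B + D·det(pI-A) = 3.
T(p) = (3)/(p^2 + 3.4*p + 17.33)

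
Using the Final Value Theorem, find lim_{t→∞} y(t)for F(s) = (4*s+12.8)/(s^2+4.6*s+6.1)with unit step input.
FVT: lim_{t→∞} y(t) = lim_{s→0} s*Y(s) where Y(s) = F(s)/s.
= lim_{s→0} F(s) = F(0) = num(0)/den(0) = 12.8/6.1 = 2.098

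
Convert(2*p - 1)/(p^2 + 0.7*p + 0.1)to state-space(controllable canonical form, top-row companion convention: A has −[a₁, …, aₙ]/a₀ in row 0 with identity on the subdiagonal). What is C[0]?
Reachable canonical form: C = numerator coefficients (right-aligned, zero-padded to length n).
num = 2*p - 1, C = [[2, -1]].
C[0] = 2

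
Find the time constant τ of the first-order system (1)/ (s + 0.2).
First-order system: τ = -1/pole. Pole = -0.2. τ = -1/(-0.2) = 5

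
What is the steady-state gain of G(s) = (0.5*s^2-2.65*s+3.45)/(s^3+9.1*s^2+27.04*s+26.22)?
DC gain = G(0) = num(0)/den(0) = 3.45/26.22 = 0.1316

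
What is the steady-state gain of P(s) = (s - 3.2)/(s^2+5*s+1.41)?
DC gain = P(0) = num(0)/den(0) = -3.2/1.41 = -2.27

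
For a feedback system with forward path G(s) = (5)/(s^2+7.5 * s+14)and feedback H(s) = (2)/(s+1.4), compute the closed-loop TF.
Closed-loop T = G/(1+GH).
Numerator: G_num * H_den = 5*s + 7.
Denominator: G_den * H_den + G_num * H_num = (s^3 + 8.9*s^2 + 24.5*s + 19.6) + (10) = s^3 + 8.9*s^2 + 24.5*s + 29.6.
T(s) = (5*s + 7)/(s^3 + 8.9*s^2 + 24.5*s + 29.6)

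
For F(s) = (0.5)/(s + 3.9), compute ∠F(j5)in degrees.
Substitute s = j*5: F(j5) = 0.0484954 - 0.0621736j.
∠F(j5) = atan2(Im, Re) = atan2(-0.0621736, 0.0484954) = -52.05°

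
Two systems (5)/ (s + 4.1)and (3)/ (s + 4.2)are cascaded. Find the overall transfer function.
Series: H = H₁ · H₂ = (n₁·n₂)/(d₁·d₂).
Num: n₁·n₂ = 15. Den: d₁·d₂ = s^2 + 8.3*s + 17.22.
H(s) = (15)/(s^2 + 8.3*s + 17.22)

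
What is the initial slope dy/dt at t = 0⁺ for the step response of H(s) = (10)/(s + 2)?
IVT: y'(0⁺) = lim_{s→∞} s²·Y(s) = lim_{s→∞} s·H(s).
deg(num) = 0, deg(den) = 1, relative degree = 1, so s·H(s) → (leading num)/(leading den) = 10/1 = 10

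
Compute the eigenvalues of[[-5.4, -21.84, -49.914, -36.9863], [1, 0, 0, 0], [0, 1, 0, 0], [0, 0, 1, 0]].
Eigenvalues solve det(λI - A) = 0.
Characteristic polynomial: λ^4 + 5.4*λ^3 + 21.84*λ^2 + 49.914*λ + 36.9863 = 0.
Factor: (λ + 2.3)(λ + 1.3)(λ^2 + 1.8*λ + 12.37) = 0.
Roots: -0.9 + 3.4j, -0.9 - 3.4j, -1.3, -2.3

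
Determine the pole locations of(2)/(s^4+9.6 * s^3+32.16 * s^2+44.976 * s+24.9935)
Set denominator = 0: s^4 + 9.6*s^3 + 32.16*s^2 + 44.976*s + 24.9935 = (s + 3.7)(s + 3.5)(s^2 + 2.4*s + 1.93) = 0 → Poles: -1.2 + 0.7j, -1.2 - 0.7j, -3.5, -3.7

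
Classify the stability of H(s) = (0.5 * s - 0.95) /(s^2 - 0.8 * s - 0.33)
Denominator: s^2 - 0.8*s - 0.33 = (s - 1.1)(s + 0.3). Poles: -0.3, 1.1. Unstable (1 pole(s) in RHP)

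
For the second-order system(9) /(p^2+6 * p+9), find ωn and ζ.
Standard form: ωn²/(p²+2ζωn·p+ωn²).
const=9=ωn² → ωn=3, p coeff=6=2ζωn → ζ=1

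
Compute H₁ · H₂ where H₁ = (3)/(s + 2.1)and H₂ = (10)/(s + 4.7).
Series: H = H₁ · H₂ = (n₁·n₂)/(d₁·d₂).
Num: n₁·n₂ = 30. Den: d₁·d₂ = s^2 + 6.8*s + 9.87.
H(s) = (30)/(s^2 + 6.8*s + 9.87)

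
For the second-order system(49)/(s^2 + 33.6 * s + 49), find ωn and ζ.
Standard form: ωn²/(s²+2ζωn·s+ωn²).
const=49=ωn² → ωn=7, s coeff=33.6=2ζωn → ζ=2.4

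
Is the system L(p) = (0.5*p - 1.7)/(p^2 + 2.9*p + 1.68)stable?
Denominator: p^2 + 2.9*p + 1.68 = (p + 0.8)(p + 2.1). Poles: -0.8, -2.1. All Re(p)<0: Yes (stable)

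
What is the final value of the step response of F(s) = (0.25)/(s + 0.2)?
FVT: lim_{t→∞} y(t) = lim_{s→0} s*Y(s) where Y(s) = F(s)/s.
= lim_{s→0} F(s) = F(0) = num(0)/den(0) = 0.25/0.2 = 1.25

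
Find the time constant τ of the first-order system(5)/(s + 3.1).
First-order system: τ = -1/pole. Pole = -3.1. τ = -1/(-3.1) = 0.3226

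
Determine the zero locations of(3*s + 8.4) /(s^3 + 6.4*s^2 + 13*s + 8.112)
Set numerator = 0: 3*s + 8.4 = 0 → Zeros: -2.8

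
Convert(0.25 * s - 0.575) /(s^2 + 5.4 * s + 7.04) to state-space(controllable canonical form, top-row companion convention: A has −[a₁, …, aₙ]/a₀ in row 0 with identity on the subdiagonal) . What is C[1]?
Reachable canonical form: C = numerator coefficients (right-aligned, zero-padded to length n).
num = 0.25*s - 0.575, C = [[0.25, -0.575]].
C[1] = -0.575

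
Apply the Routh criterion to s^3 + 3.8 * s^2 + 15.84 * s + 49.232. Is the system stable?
Routh array:
s^3: [1, 15.84]; s^2: [3.8, 49.232]; s^1: [2.88421]; s^0: [49.232]
First column: [1, 3.8, 2.88421, 49.232]. Sign changes = 0.
Yes, stable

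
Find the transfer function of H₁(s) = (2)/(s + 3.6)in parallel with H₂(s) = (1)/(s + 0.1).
Parallel: H = H₁ + H₂ = (n₁·d₂ + n₂·d₁)/(d₁·d₂).
n₁·d₂ = 2*s + 0.2. n₂·d₁ = s + 3.6. Sum = 3*s + 3.8. d₁·d₂ = s^2 + 3.7*s + 0.36.
H(s) = (3*s + 3.8)/(s^2 + 3.7*s + 0.36)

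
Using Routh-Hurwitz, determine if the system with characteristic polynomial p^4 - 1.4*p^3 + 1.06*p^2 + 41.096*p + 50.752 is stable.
Routh array:
p^4: [1, 1.06, 50.752]; p^3: [-1.4, 41.096]; p^2: [30.4143, 50.752]; p^1: [43.4322]; p^0: [50.752]
First column: [1, -1.4, 30.4143, 43.4322, 50.752]. Sign changes = 2.
No, unstable (2 RHP root(s))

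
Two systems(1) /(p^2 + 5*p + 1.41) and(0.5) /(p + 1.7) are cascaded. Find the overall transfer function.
Series: H = H₁ · H₂ = (n₁·n₂)/(d₁·d₂).
Num: n₁·n₂ = 0.5. Den: d₁·d₂ = p^3 + 6.7*p^2 + 9.91*p + 2.397.
H(p) = (0.5)/(p^3 + 6.7*p^2 + 9.91*p + 2.397)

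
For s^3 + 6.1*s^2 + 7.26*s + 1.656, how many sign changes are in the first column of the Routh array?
Routh array:
s^3: [1, 7.26]; s^2: [6.1, 1.656]; s^1: [6.98852]; s^0: [1.656]
First column: [1, 6.1, 6.98852, 1.656]. Sign changes = 0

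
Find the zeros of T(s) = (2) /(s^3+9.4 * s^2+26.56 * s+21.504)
Numerator is a nonzero constant (2) → Zeros: none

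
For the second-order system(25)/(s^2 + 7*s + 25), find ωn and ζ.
Standard form: ωn²/(s²+2ζωn·s+ωn²).
const=25=ωn² → ωn=5, s coeff=7=2ζωn → ζ=0.7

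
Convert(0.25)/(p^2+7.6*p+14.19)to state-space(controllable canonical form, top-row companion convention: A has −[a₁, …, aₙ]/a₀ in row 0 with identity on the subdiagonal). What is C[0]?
Reachable canonical form: C = numerator coefficients (right-aligned, zero-padded to length n).
num = 0.25, C = [[0, 0.25]].
C[0] = 0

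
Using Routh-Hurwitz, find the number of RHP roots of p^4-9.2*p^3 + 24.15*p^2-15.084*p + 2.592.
Routh array:
p^4: [1, 24.15, 2.592]; p^3: [-9.2, -15.084]; p^2: [22.5104, 2.592]; p^1: [-14.0247]; p^0: [2.592]
First column: [1, -9.2, 22.5104, -14.0247, 2.592]. Sign changes = RHP roots = 4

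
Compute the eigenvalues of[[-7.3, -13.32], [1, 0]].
Eigenvalues solve det(λI - A) = 0.
Characteristic polynomial: λ^2 + 7.3*λ + 13.32 = 0.
Factor: (λ + 3.6)(λ + 3.7) = 0.
Roots: -3.6, -3.7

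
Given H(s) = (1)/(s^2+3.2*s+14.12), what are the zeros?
Numerator is a nonzero constant (1) → Zeros: none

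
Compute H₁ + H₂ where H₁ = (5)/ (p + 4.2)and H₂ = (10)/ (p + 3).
Parallel: H = H₁ + H₂ = (n₁·d₂ + n₂·d₁)/(d₁·d₂).
n₁·d₂ = 5*p + 15. n₂·d₁ = 10*p + 42. Sum = 15*p + 57. d₁·d₂ = p^2 + 7.2*p + 12.6.
H(p) = (15*p + 57)/(p^2 + 7.2*p + 12.6)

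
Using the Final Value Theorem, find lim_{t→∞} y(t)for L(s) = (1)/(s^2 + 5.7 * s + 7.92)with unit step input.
FVT: lim_{t→∞} y(t) = lim_{s→0} s*Y(s) where Y(s) = L(s)/s.
= lim_{s→0} L(s) = L(0) = num(0)/den(0) = 1/7.92 = 0.1263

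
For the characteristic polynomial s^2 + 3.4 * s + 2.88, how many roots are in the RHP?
s^2 + 3.4*s + 2.88 = (s + 1.6)(s + 1.8). Poles: -1.6, -1.8. RHP poles (Re>0): 0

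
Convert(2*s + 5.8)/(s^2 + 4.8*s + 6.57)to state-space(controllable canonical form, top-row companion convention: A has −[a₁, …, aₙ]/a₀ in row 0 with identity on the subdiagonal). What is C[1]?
Reachable canonical form: C = numerator coefficients (right-aligned, zero-padded to length n).
num = 2*s + 5.8, C = [[2, 5.8]].
C[1] = 5.8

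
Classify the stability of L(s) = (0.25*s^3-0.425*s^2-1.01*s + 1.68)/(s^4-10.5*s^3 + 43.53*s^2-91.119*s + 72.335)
Denominator: s^4 - 10.5*s^3 + 43.53*s^2 - 91.119*s + 72.335 = (s - 1.7)(s - 4.6)(s^2 - 4.2*s + 9.25). Poles: 1.7, 2.1 + 2.2j, 2.1 - 2.2j, 4.6. Unstable (4 pole(s) in RHP)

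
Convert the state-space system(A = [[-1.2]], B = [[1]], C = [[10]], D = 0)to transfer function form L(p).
L(p) = C(pI - A)⁻¹B + D.
Characteristic polynomial det(pI - A) = p + 1.2.
Numerator from C·adj(pI-A)·B + D·det(pI-A) = 10.
L(p) = (10)/(p + 1.2)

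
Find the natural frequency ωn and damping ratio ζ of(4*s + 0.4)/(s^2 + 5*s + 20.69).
Underdamped: complex pole -2.5 + 3.8j. ωn = |pole| = 4.549, ζ = -Re(pole)/ωn = 0.5496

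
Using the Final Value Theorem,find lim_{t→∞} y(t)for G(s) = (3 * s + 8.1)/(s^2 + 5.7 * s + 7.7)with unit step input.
FVT: lim_{t→∞} y(t) = lim_{s→0} s*Y(s) where Y(s) = G(s)/s.
= lim_{s→0} G(s) = G(0) = num(0)/den(0) = 8.1/7.7 = 1.052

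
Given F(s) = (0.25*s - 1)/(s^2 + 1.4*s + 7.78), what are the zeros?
Set numerator = 0: 0.25*s - 1 = 0 → Zeros: 4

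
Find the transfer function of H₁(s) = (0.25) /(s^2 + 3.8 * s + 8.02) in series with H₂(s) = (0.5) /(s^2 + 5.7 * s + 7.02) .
Series: H = H₁ · H₂ = (n₁·n₂)/(d₁·d₂).
Num: n₁·n₂ = 0.125. Den: d₁·d₂ = s^4 + 9.5*s^3 + 36.7*s^2 + 72.39*s + 56.3004.
H(s) = (0.125)/(s^4 + 9.5*s^3 + 36.7*s^2 + 72.39*s + 56.3004)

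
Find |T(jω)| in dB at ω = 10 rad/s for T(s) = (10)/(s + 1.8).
Substitute s = j*10: T(j10) = 0.174351 - 0.968617j.
|T(j10)| = sqrt(Re² + Im²) = 0.9842.
20*log₁₀(0.9842) = -0.14 dB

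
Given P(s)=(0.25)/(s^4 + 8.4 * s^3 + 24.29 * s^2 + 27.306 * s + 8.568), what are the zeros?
Numerator is a nonzero constant (0.25) → Zeros: none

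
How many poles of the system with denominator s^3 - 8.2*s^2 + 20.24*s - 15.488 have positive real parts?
s^3 - 8.2*s^2 + 20.24*s - 15.488 = (s - 4.4)(s - 1.6)(s - 2.2). Poles: 1.6, 2.2, 4.4. RHP poles (Re>0): 3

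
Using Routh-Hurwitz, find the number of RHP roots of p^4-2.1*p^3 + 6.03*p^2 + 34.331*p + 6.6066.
Routh array:
p^4: [1, 6.03, 6.6066]; p^3: [-2.1, 34.331]; p^2: [22.3781, 6.6066]; p^1: [34.951]; p^0: [6.6066]
First column: [1, -2.1, 22.3781, 34.951, 6.6066]. Sign changes = RHP roots = 2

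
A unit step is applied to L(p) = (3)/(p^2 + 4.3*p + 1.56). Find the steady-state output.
FVT: lim_{t→∞} y(t) = lim_{p→0} p*Y(p) where Y(p) = L(p)/p.
= lim_{p→0} L(p) = L(0) = num(0)/den(0) = 3/1.56 = 1.923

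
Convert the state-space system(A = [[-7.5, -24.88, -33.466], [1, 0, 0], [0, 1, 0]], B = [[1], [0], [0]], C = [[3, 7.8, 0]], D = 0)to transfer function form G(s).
G(s) = C(sI - A)⁻¹B + D.
Characteristic polynomial det(sI - A) = s^3 + 7.5*s^2 + 24.88*s + 33.466.
Numerator from C·adj(sI-A)·B + D·det(sI-A) = 3*s^2 + 7.8*s.
G(s) = (3*s^2 + 7.8*s)/(s^3 + 7.5*s^2 + 24.88*s + 33.466)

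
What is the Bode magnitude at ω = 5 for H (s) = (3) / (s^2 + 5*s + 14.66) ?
Substitute s = j*5: H(j5) = -0.0423819 - 0.102471j.
|H(j5)| = sqrt(Re² + Im²) = 0.1109.
20*log₁₀(0.1109) = -19.10 dB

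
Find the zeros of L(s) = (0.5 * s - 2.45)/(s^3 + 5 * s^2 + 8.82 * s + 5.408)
Set numerator = 0: 0.5*s - 2.45 = 0 → Zeros: 4.9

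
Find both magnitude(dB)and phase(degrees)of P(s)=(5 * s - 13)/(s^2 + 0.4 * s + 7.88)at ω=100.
Substitute s = j*100: P(j100) = 0.00150132 - 0.0500334j.
|P| = 20*log₁₀(sqrt(Re²+Im²)) = -26.01 dB.
∠P = atan2(Im, Re) = -88.28°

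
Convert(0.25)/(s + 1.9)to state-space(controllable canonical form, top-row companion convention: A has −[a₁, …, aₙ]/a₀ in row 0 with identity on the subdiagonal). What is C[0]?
Reachable canonical form: C = numerator coefficients (right-aligned, zero-padded to length n).
num = 0.25, C = [[0.25]].
C[0] = 0.25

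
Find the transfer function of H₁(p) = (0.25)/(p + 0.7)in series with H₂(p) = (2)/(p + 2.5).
Series: H = H₁ · H₂ = (n₁·n₂)/(d₁·d₂).
Num: n₁·n₂ = 0.5. Den: d₁·d₂ = p^2 + 3.2*p + 1.75.
H(p) = (0.5)/(p^2 + 3.2*p + 1.75)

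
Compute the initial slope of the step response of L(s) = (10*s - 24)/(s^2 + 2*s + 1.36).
IVT: y'(0⁺) = lim_{s→∞} s²·Y(s) = lim_{s→∞} s·L(s).
deg(num) = 1, deg(den) = 2, relative degree = 1, so s·L(s) → (leading num)/(leading den) = 10/1 = 10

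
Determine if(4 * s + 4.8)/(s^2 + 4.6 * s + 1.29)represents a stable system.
Denominator: s^2 + 4.6*s + 1.29 = (s + 4.3)(s + 0.3). Poles: -0.3, -4.3. All Re(p)<0: Yes (stable)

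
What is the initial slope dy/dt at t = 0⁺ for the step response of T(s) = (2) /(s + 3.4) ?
IVT: y'(0⁺) = lim_{s→∞} s²·Y(s) = lim_{s→∞} s·T(s).
deg(num) = 0, deg(den) = 1, relative degree = 1, so s·T(s) → (leading num)/(leading den) = 2/1 = 2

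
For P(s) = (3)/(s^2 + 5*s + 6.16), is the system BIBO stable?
Denominator: s^2 + 5*s + 6.16 = (s + 2.2)(s + 2.8). Poles: -2.2, -2.8. All Re(p)<0: Yes (stable)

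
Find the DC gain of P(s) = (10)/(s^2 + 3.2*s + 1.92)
DC gain = P(0) = num(0)/den(0) = 10/1.92 = 5.208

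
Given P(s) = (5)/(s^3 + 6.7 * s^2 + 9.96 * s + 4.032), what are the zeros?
Numerator is a nonzero constant (5) → Zeros: none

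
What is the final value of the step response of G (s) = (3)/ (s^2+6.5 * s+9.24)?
FVT: lim_{t→∞} y(t) = lim_{s→0} s*Y(s) where Y(s) = G(s)/s.
= lim_{s→0} G(s) = G(0) = num(0)/den(0) = 3/9.24 = 0.3247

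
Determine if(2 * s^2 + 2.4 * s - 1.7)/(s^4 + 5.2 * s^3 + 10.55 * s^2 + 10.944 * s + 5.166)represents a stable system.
Denominator: s^4 + 5.2*s^3 + 10.55*s^2 + 10.944*s + 5.166 = (s + 1.5)(s + 2.1)(s^2 + 1.6*s + 1.64). Poles: -0.8 + 1j, -0.8 - 1j, -1.5, -2.1. All Re(p)<0: Yes (stable)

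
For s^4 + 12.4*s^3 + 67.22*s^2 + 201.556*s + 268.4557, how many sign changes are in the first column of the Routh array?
Routh array:
s^4: [1, 67.22, 268.4557]; s^3: [12.4, 201.556]; s^2: [50.9655, 268.4557]; s^1: [136.24]; s^0: [268.4557]
First column: [1, 12.4, 50.9655, 136.24, 268.4557]. Sign changes = 0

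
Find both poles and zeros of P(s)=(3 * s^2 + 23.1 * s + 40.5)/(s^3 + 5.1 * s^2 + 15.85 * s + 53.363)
Set denominator = 0: s^3 + 5.1*s^2 + 15.85*s + 53.363 = (s + 4.3)(s^2 + 0.8*s + 12.41) = 0 → Poles: -0.4 + 3.5j, -0.4 - 3.5j, -4.3
Set numerator = 0: 3*s^2 + 23.1*s + 40.5 = 3*(s + 5)(s + 2.7) = 0 → Zeros: -2.7, -5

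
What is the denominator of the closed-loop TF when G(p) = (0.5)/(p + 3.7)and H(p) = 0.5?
Characteristic poly = G_den * H_den + G_num * H_num = (p + 3.7) + (0.25) = p + 3.95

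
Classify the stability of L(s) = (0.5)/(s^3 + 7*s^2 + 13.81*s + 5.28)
Denominator: s^3 + 7*s^2 + 13.81*s + 5.28 = (s + 3.3)(s + 0.5)(s + 3.2). Poles: -0.5, -3.2, -3.3. Stable (all poles in LHP)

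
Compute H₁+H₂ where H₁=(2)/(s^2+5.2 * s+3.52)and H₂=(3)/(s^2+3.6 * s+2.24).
Parallel: H = H₁ + H₂ = (n₁·d₂ + n₂·d₁)/(d₁·d₂).
n₁·d₂ = 2*s^2 + 7.2*s + 4.48. n₂·d₁ = 3*s^2 + 15.6*s + 10.56. Sum = 5*s^2 + 22.8*s + 15.04. d₁·d₂ = s^4 + 8.8*s^3 + 24.48*s^2 + 24.32*s + 7.8848.
H(s) = (5*s^2 + 22.8*s + 15.04)/(s^4 + 8.8*s^3 + 24.48*s^2 + 24.32*s + 7.8848)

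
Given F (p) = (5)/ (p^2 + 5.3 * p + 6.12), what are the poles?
Set denominator = 0: p^2 + 5.3*p + 6.12 = (p + 3.6)(p + 1.7) = 0 → Poles: -1.7, -3.6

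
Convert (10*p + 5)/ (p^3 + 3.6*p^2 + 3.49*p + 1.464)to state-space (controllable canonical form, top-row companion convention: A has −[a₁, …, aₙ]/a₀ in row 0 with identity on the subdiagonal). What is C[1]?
Reachable canonical form: C = numerator coefficients (right-aligned, zero-padded to length n).
num = 10*p + 5, C = [[0, 10, 5]].
C[1] = 10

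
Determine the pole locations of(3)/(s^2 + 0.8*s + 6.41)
Set denominator = 0: s^2 + 0.8*s + 6.41 = 0 → Poles: -0.4 + 2.5j, -0.4 - 2.5j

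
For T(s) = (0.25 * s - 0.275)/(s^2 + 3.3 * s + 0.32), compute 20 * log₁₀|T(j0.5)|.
Substitute s = j*0.5: T(j0.5) = 0.0685635 + 0.169575j.
|T(j0.5)| = sqrt(Re² + Im²) = 0.1829.
20*log₁₀(0.1829) = -14.76 dB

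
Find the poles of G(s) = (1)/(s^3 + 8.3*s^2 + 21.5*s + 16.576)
Set denominator = 0: s^3 + 8.3*s^2 + 21.5*s + 16.576 = (s + 3.7)(s + 1.4)(s + 3.2) = 0 → Poles: -1.4, -3.2, -3.7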